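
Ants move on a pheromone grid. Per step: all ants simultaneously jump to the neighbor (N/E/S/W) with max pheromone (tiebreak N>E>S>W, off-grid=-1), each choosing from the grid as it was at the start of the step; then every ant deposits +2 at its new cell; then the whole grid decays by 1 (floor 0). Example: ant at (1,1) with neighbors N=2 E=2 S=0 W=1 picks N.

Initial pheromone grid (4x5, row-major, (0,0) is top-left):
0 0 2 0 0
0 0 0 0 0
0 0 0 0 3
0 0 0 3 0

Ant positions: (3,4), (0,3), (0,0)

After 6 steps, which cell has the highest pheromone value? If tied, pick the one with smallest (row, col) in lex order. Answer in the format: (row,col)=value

Step 1: ant0:(3,4)->N->(2,4) | ant1:(0,3)->W->(0,2) | ant2:(0,0)->E->(0,1)
  grid max=4 at (2,4)
Step 2: ant0:(2,4)->N->(1,4) | ant1:(0,2)->W->(0,1) | ant2:(0,1)->E->(0,2)
  grid max=4 at (0,2)
Step 3: ant0:(1,4)->S->(2,4) | ant1:(0,1)->E->(0,2) | ant2:(0,2)->W->(0,1)
  grid max=5 at (0,2)
Step 4: ant0:(2,4)->N->(1,4) | ant1:(0,2)->W->(0,1) | ant2:(0,1)->E->(0,2)
  grid max=6 at (0,2)
Step 5: ant0:(1,4)->S->(2,4) | ant1:(0,1)->E->(0,2) | ant2:(0,2)->W->(0,1)
  grid max=7 at (0,2)
Step 6: ant0:(2,4)->N->(1,4) | ant1:(0,2)->W->(0,1) | ant2:(0,1)->E->(0,2)
  grid max=8 at (0,2)
Final grid:
  0 6 8 0 0
  0 0 0 0 1
  0 0 0 0 3
  0 0 0 0 0
Max pheromone 8 at (0,2)

Answer: (0,2)=8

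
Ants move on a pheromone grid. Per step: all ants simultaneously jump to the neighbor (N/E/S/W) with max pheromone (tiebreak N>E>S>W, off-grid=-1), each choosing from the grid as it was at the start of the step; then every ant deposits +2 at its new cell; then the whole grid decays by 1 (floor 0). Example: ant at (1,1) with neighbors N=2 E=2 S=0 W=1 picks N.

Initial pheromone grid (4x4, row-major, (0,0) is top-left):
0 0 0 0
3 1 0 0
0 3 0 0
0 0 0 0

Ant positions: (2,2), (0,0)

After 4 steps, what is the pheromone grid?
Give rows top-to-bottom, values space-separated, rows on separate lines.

After step 1: ants at (2,1),(1,0)
  0 0 0 0
  4 0 0 0
  0 4 0 0
  0 0 0 0
After step 2: ants at (1,1),(0,0)
  1 0 0 0
  3 1 0 0
  0 3 0 0
  0 0 0 0
After step 3: ants at (2,1),(1,0)
  0 0 0 0
  4 0 0 0
  0 4 0 0
  0 0 0 0
After step 4: ants at (1,1),(0,0)
  1 0 0 0
  3 1 0 0
  0 3 0 0
  0 0 0 0

1 0 0 0
3 1 0 0
0 3 0 0
0 0 0 0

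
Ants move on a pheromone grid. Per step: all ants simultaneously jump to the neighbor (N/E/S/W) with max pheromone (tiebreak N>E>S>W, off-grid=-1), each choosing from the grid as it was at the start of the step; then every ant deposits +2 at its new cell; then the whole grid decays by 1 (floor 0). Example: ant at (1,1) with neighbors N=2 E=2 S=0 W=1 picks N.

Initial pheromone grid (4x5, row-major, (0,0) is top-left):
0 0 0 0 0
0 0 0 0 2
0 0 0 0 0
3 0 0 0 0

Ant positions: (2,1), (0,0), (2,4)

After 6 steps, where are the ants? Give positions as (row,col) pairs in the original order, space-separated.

Step 1: ant0:(2,1)->N->(1,1) | ant1:(0,0)->E->(0,1) | ant2:(2,4)->N->(1,4)
  grid max=3 at (1,4)
Step 2: ant0:(1,1)->N->(0,1) | ant1:(0,1)->S->(1,1) | ant2:(1,4)->N->(0,4)
  grid max=2 at (0,1)
Step 3: ant0:(0,1)->S->(1,1) | ant1:(1,1)->N->(0,1) | ant2:(0,4)->S->(1,4)
  grid max=3 at (0,1)
Step 4: ant0:(1,1)->N->(0,1) | ant1:(0,1)->S->(1,1) | ant2:(1,4)->N->(0,4)
  grid max=4 at (0,1)
Step 5: ant0:(0,1)->S->(1,1) | ant1:(1,1)->N->(0,1) | ant2:(0,4)->S->(1,4)
  grid max=5 at (0,1)
Step 6: ant0:(1,1)->N->(0,1) | ant1:(0,1)->S->(1,1) | ant2:(1,4)->N->(0,4)
  grid max=6 at (0,1)

(0,1) (1,1) (0,4)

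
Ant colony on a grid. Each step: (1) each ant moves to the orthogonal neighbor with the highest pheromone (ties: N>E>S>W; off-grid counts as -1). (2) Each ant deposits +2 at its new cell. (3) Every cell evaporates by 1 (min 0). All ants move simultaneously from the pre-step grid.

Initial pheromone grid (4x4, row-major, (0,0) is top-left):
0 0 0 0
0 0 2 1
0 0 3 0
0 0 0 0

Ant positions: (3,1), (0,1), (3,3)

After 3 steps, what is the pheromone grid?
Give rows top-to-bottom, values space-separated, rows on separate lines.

After step 1: ants at (2,1),(0,2),(2,3)
  0 0 1 0
  0 0 1 0
  0 1 2 1
  0 0 0 0
After step 2: ants at (2,2),(1,2),(2,2)
  0 0 0 0
  0 0 2 0
  0 0 5 0
  0 0 0 0
After step 3: ants at (1,2),(2,2),(1,2)
  0 0 0 0
  0 0 5 0
  0 0 6 0
  0 0 0 0

0 0 0 0
0 0 5 0
0 0 6 0
0 0 0 0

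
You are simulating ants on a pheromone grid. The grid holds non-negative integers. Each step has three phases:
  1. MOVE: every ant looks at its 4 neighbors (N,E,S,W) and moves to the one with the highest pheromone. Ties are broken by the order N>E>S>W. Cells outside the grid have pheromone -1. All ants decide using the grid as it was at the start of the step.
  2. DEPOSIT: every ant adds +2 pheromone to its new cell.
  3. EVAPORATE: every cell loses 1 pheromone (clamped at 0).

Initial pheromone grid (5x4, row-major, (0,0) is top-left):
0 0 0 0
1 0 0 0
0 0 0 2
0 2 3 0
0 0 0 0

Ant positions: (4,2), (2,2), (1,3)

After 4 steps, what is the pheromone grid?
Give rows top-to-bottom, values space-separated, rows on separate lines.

After step 1: ants at (3,2),(3,2),(2,3)
  0 0 0 0
  0 0 0 0
  0 0 0 3
  0 1 6 0
  0 0 0 0
After step 2: ants at (3,1),(3,1),(1,3)
  0 0 0 0
  0 0 0 1
  0 0 0 2
  0 4 5 0
  0 0 0 0
After step 3: ants at (3,2),(3,2),(2,3)
  0 0 0 0
  0 0 0 0
  0 0 0 3
  0 3 8 0
  0 0 0 0
After step 4: ants at (3,1),(3,1),(1,3)
  0 0 0 0
  0 0 0 1
  0 0 0 2
  0 6 7 0
  0 0 0 0

0 0 0 0
0 0 0 1
0 0 0 2
0 6 7 0
0 0 0 0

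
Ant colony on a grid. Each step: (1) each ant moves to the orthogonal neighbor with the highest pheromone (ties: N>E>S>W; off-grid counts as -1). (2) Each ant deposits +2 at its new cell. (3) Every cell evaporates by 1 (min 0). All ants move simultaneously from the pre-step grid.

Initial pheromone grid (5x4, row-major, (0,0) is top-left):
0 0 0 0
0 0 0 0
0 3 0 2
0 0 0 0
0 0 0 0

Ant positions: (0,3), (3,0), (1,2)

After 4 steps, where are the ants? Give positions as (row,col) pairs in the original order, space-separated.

Step 1: ant0:(0,3)->S->(1,3) | ant1:(3,0)->N->(2,0) | ant2:(1,2)->N->(0,2)
  grid max=2 at (2,1)
Step 2: ant0:(1,3)->S->(2,3) | ant1:(2,0)->E->(2,1) | ant2:(0,2)->E->(0,3)
  grid max=3 at (2,1)
Step 3: ant0:(2,3)->N->(1,3) | ant1:(2,1)->N->(1,1) | ant2:(0,3)->S->(1,3)
  grid max=3 at (1,3)
Step 4: ant0:(1,3)->S->(2,3) | ant1:(1,1)->S->(2,1) | ant2:(1,3)->S->(2,3)
  grid max=4 at (2,3)

(2,3) (2,1) (2,3)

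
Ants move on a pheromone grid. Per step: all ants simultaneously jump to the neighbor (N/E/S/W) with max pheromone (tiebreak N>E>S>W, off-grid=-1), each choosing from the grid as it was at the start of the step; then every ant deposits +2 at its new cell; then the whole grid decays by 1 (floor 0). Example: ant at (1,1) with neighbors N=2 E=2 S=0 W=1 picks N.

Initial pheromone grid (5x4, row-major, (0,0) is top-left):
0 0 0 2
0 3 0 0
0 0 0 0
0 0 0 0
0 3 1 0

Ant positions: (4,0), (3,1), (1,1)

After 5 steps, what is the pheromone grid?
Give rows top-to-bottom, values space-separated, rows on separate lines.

After step 1: ants at (4,1),(4,1),(0,1)
  0 1 0 1
  0 2 0 0
  0 0 0 0
  0 0 0 0
  0 6 0 0
After step 2: ants at (3,1),(3,1),(1,1)
  0 0 0 0
  0 3 0 0
  0 0 0 0
  0 3 0 0
  0 5 0 0
After step 3: ants at (4,1),(4,1),(0,1)
  0 1 0 0
  0 2 0 0
  0 0 0 0
  0 2 0 0
  0 8 0 0
After step 4: ants at (3,1),(3,1),(1,1)
  0 0 0 0
  0 3 0 0
  0 0 0 0
  0 5 0 0
  0 7 0 0
After step 5: ants at (4,1),(4,1),(0,1)
  0 1 0 0
  0 2 0 0
  0 0 0 0
  0 4 0 0
  0 10 0 0

0 1 0 0
0 2 0 0
0 0 0 0
0 4 0 0
0 10 0 0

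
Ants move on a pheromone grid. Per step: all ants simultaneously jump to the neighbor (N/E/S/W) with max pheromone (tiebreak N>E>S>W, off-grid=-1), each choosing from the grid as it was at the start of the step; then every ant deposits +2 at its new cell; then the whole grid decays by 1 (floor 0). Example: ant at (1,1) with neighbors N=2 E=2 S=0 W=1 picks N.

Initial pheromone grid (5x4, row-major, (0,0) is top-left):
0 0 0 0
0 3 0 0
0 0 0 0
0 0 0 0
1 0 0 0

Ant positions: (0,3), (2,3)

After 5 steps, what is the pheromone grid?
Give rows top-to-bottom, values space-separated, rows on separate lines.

After step 1: ants at (1,3),(1,3)
  0 0 0 0
  0 2 0 3
  0 0 0 0
  0 0 0 0
  0 0 0 0
After step 2: ants at (0,3),(0,3)
  0 0 0 3
  0 1 0 2
  0 0 0 0
  0 0 0 0
  0 0 0 0
After step 3: ants at (1,3),(1,3)
  0 0 0 2
  0 0 0 5
  0 0 0 0
  0 0 0 0
  0 0 0 0
After step 4: ants at (0,3),(0,3)
  0 0 0 5
  0 0 0 4
  0 0 0 0
  0 0 0 0
  0 0 0 0
After step 5: ants at (1,3),(1,3)
  0 0 0 4
  0 0 0 7
  0 0 0 0
  0 0 0 0
  0 0 0 0

0 0 0 4
0 0 0 7
0 0 0 0
0 0 0 0
0 0 0 0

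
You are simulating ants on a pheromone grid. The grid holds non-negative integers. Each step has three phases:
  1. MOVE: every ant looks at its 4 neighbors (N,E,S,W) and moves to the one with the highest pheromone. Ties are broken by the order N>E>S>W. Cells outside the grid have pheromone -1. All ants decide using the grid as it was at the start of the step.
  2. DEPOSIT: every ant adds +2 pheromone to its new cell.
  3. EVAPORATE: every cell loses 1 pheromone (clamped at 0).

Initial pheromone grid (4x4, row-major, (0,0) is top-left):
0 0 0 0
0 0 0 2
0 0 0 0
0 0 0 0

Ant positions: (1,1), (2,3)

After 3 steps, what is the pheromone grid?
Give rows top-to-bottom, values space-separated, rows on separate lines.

After step 1: ants at (0,1),(1,3)
  0 1 0 0
  0 0 0 3
  0 0 0 0
  0 0 0 0
After step 2: ants at (0,2),(0,3)
  0 0 1 1
  0 0 0 2
  0 0 0 0
  0 0 0 0
After step 3: ants at (0,3),(1,3)
  0 0 0 2
  0 0 0 3
  0 0 0 0
  0 0 0 0

0 0 0 2
0 0 0 3
0 0 0 0
0 0 0 0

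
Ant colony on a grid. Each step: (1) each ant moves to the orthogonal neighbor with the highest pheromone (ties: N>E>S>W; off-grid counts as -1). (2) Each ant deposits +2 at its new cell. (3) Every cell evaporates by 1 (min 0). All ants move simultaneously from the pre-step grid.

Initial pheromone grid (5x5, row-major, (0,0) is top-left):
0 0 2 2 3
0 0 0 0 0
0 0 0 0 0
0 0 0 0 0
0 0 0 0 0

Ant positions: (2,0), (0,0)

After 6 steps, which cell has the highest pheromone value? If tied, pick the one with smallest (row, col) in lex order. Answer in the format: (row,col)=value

Answer: (0,2)=6

Derivation:
Step 1: ant0:(2,0)->N->(1,0) | ant1:(0,0)->E->(0,1)
  grid max=2 at (0,4)
Step 2: ant0:(1,0)->N->(0,0) | ant1:(0,1)->E->(0,2)
  grid max=2 at (0,2)
Step 3: ant0:(0,0)->E->(0,1) | ant1:(0,2)->E->(0,3)
  grid max=1 at (0,1)
Step 4: ant0:(0,1)->E->(0,2) | ant1:(0,3)->W->(0,2)
  grid max=4 at (0,2)
Step 5: ant0:(0,2)->E->(0,3) | ant1:(0,2)->E->(0,3)
  grid max=3 at (0,2)
Step 6: ant0:(0,3)->W->(0,2) | ant1:(0,3)->W->(0,2)
  grid max=6 at (0,2)
Final grid:
  0 0 6 2 0
  0 0 0 0 0
  0 0 0 0 0
  0 0 0 0 0
  0 0 0 0 0
Max pheromone 6 at (0,2)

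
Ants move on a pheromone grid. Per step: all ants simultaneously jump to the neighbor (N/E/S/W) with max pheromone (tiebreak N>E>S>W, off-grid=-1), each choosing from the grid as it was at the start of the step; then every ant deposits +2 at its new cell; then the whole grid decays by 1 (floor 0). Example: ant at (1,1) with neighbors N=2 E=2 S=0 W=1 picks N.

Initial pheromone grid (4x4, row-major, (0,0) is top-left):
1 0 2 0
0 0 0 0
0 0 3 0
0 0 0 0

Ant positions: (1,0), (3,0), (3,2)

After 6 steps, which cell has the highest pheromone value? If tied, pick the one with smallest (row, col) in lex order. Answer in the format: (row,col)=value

Step 1: ant0:(1,0)->N->(0,0) | ant1:(3,0)->N->(2,0) | ant2:(3,2)->N->(2,2)
  grid max=4 at (2,2)
Step 2: ant0:(0,0)->E->(0,1) | ant1:(2,0)->N->(1,0) | ant2:(2,2)->N->(1,2)
  grid max=3 at (2,2)
Step 3: ant0:(0,1)->W->(0,0) | ant1:(1,0)->N->(0,0) | ant2:(1,2)->S->(2,2)
  grid max=4 at (0,0)
Step 4: ant0:(0,0)->E->(0,1) | ant1:(0,0)->E->(0,1) | ant2:(2,2)->N->(1,2)
  grid max=3 at (0,0)
Step 5: ant0:(0,1)->W->(0,0) | ant1:(0,1)->W->(0,0) | ant2:(1,2)->S->(2,2)
  grid max=6 at (0,0)
Step 6: ant0:(0,0)->E->(0,1) | ant1:(0,0)->E->(0,1) | ant2:(2,2)->N->(1,2)
  grid max=5 at (0,0)
Final grid:
  5 5 0 0
  0 0 1 0
  0 0 3 0
  0 0 0 0
Max pheromone 5 at (0,0)

Answer: (0,0)=5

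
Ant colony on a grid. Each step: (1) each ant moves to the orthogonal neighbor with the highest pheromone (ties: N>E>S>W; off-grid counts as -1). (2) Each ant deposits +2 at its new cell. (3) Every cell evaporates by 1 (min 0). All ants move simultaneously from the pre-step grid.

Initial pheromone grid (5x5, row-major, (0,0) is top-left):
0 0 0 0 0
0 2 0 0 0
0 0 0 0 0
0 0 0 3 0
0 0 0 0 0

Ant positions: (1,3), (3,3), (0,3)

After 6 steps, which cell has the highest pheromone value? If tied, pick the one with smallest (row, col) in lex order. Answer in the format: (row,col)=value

Step 1: ant0:(1,3)->N->(0,3) | ant1:(3,3)->N->(2,3) | ant2:(0,3)->E->(0,4)
  grid max=2 at (3,3)
Step 2: ant0:(0,3)->E->(0,4) | ant1:(2,3)->S->(3,3) | ant2:(0,4)->W->(0,3)
  grid max=3 at (3,3)
Step 3: ant0:(0,4)->W->(0,3) | ant1:(3,3)->N->(2,3) | ant2:(0,3)->E->(0,4)
  grid max=3 at (0,3)
Step 4: ant0:(0,3)->E->(0,4) | ant1:(2,3)->S->(3,3) | ant2:(0,4)->W->(0,3)
  grid max=4 at (0,3)
Step 5: ant0:(0,4)->W->(0,3) | ant1:(3,3)->N->(2,3) | ant2:(0,3)->E->(0,4)
  grid max=5 at (0,3)
Step 6: ant0:(0,3)->E->(0,4) | ant1:(2,3)->S->(3,3) | ant2:(0,4)->W->(0,3)
  grid max=6 at (0,3)
Final grid:
  0 0 0 6 6
  0 0 0 0 0
  0 0 0 0 0
  0 0 0 3 0
  0 0 0 0 0
Max pheromone 6 at (0,3)

Answer: (0,3)=6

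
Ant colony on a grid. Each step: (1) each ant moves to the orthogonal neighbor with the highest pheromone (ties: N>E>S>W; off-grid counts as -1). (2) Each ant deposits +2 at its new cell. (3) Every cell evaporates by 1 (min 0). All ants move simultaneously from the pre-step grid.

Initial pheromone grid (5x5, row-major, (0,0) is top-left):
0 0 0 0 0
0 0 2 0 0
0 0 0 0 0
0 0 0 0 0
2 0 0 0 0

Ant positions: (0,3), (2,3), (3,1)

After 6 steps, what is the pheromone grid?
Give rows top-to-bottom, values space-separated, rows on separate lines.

After step 1: ants at (0,4),(1,3),(2,1)
  0 0 0 0 1
  0 0 1 1 0
  0 1 0 0 0
  0 0 0 0 0
  1 0 0 0 0
After step 2: ants at (1,4),(1,2),(1,1)
  0 0 0 0 0
  0 1 2 0 1
  0 0 0 0 0
  0 0 0 0 0
  0 0 0 0 0
After step 3: ants at (0,4),(1,1),(1,2)
  0 0 0 0 1
  0 2 3 0 0
  0 0 0 0 0
  0 0 0 0 0
  0 0 0 0 0
After step 4: ants at (1,4),(1,2),(1,1)
  0 0 0 0 0
  0 3 4 0 1
  0 0 0 0 0
  0 0 0 0 0
  0 0 0 0 0
After step 5: ants at (0,4),(1,1),(1,2)
  0 0 0 0 1
  0 4 5 0 0
  0 0 0 0 0
  0 0 0 0 0
  0 0 0 0 0
After step 6: ants at (1,4),(1,2),(1,1)
  0 0 0 0 0
  0 5 6 0 1
  0 0 0 0 0
  0 0 0 0 0
  0 0 0 0 0

0 0 0 0 0
0 5 6 0 1
0 0 0 0 0
0 0 0 0 0
0 0 0 0 0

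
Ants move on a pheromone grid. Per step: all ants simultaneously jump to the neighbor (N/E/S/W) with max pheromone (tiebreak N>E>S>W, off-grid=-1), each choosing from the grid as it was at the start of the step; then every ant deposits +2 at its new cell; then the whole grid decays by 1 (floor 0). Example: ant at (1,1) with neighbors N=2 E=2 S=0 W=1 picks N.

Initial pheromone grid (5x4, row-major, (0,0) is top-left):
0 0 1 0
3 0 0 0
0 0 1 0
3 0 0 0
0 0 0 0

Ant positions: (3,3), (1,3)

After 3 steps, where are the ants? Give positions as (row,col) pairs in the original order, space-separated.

Step 1: ant0:(3,3)->N->(2,3) | ant1:(1,3)->N->(0,3)
  grid max=2 at (1,0)
Step 2: ant0:(2,3)->N->(1,3) | ant1:(0,3)->S->(1,3)
  grid max=3 at (1,3)
Step 3: ant0:(1,3)->N->(0,3) | ant1:(1,3)->N->(0,3)
  grid max=3 at (0,3)

(0,3) (0,3)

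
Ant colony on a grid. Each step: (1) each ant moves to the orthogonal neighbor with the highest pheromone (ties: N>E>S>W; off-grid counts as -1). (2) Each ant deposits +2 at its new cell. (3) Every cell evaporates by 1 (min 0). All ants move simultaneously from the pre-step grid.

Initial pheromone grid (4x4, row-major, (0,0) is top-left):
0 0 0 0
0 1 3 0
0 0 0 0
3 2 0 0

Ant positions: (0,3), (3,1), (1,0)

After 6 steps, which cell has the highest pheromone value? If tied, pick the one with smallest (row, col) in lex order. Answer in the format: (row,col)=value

Answer: (1,2)=9

Derivation:
Step 1: ant0:(0,3)->S->(1,3) | ant1:(3,1)->W->(3,0) | ant2:(1,0)->E->(1,1)
  grid max=4 at (3,0)
Step 2: ant0:(1,3)->W->(1,2) | ant1:(3,0)->E->(3,1) | ant2:(1,1)->E->(1,2)
  grid max=5 at (1,2)
Step 3: ant0:(1,2)->W->(1,1) | ant1:(3,1)->W->(3,0) | ant2:(1,2)->W->(1,1)
  grid max=4 at (1,1)
Step 4: ant0:(1,1)->E->(1,2) | ant1:(3,0)->E->(3,1) | ant2:(1,1)->E->(1,2)
  grid max=7 at (1,2)
Step 5: ant0:(1,2)->W->(1,1) | ant1:(3,1)->W->(3,0) | ant2:(1,2)->W->(1,1)
  grid max=6 at (1,1)
Step 6: ant0:(1,1)->E->(1,2) | ant1:(3,0)->E->(3,1) | ant2:(1,1)->E->(1,2)
  grid max=9 at (1,2)
Final grid:
  0 0 0 0
  0 5 9 0
  0 0 0 0
  3 2 0 0
Max pheromone 9 at (1,2)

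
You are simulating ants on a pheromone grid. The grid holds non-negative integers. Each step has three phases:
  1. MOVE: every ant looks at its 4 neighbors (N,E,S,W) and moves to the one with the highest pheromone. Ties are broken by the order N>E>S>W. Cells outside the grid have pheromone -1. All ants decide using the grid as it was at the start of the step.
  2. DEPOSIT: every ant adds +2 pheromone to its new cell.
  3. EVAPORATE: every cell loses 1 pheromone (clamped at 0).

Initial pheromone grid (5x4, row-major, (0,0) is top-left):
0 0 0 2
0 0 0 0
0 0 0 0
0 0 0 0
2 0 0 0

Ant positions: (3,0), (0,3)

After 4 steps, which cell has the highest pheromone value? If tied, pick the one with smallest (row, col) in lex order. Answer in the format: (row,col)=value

Step 1: ant0:(3,0)->S->(4,0) | ant1:(0,3)->S->(1,3)
  grid max=3 at (4,0)
Step 2: ant0:(4,0)->N->(3,0) | ant1:(1,3)->N->(0,3)
  grid max=2 at (0,3)
Step 3: ant0:(3,0)->S->(4,0) | ant1:(0,3)->S->(1,3)
  grid max=3 at (4,0)
Step 4: ant0:(4,0)->N->(3,0) | ant1:(1,3)->N->(0,3)
  grid max=2 at (0,3)
Final grid:
  0 0 0 2
  0 0 0 0
  0 0 0 0
  1 0 0 0
  2 0 0 0
Max pheromone 2 at (0,3)

Answer: (0,3)=2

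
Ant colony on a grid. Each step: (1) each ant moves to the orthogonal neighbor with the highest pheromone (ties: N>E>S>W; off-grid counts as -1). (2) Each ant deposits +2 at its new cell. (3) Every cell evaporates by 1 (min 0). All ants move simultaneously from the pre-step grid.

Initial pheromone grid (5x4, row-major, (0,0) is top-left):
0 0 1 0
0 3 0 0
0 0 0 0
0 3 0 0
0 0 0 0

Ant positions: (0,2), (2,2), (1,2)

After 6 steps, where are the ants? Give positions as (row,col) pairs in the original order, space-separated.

Step 1: ant0:(0,2)->E->(0,3) | ant1:(2,2)->N->(1,2) | ant2:(1,2)->W->(1,1)
  grid max=4 at (1,1)
Step 2: ant0:(0,3)->S->(1,3) | ant1:(1,2)->W->(1,1) | ant2:(1,1)->E->(1,2)
  grid max=5 at (1,1)
Step 3: ant0:(1,3)->W->(1,2) | ant1:(1,1)->E->(1,2) | ant2:(1,2)->W->(1,1)
  grid max=6 at (1,1)
Step 4: ant0:(1,2)->W->(1,1) | ant1:(1,2)->W->(1,1) | ant2:(1,1)->E->(1,2)
  grid max=9 at (1,1)
Step 5: ant0:(1,1)->E->(1,2) | ant1:(1,1)->E->(1,2) | ant2:(1,2)->W->(1,1)
  grid max=10 at (1,1)
Step 6: ant0:(1,2)->W->(1,1) | ant1:(1,2)->W->(1,1) | ant2:(1,1)->E->(1,2)
  grid max=13 at (1,1)

(1,1) (1,1) (1,2)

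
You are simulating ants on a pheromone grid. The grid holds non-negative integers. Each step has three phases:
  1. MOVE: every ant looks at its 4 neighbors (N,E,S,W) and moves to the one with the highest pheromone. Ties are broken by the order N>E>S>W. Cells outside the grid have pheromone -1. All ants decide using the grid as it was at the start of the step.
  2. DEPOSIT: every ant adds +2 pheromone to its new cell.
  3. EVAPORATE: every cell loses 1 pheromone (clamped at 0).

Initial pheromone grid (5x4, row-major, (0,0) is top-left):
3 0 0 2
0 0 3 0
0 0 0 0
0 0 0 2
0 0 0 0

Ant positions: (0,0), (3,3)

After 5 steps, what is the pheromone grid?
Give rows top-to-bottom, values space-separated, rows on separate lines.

After step 1: ants at (0,1),(2,3)
  2 1 0 1
  0 0 2 0
  0 0 0 1
  0 0 0 1
  0 0 0 0
After step 2: ants at (0,0),(3,3)
  3 0 0 0
  0 0 1 0
  0 0 0 0
  0 0 0 2
  0 0 0 0
After step 3: ants at (0,1),(2,3)
  2 1 0 0
  0 0 0 0
  0 0 0 1
  0 0 0 1
  0 0 0 0
After step 4: ants at (0,0),(3,3)
  3 0 0 0
  0 0 0 0
  0 0 0 0
  0 0 0 2
  0 0 0 0
After step 5: ants at (0,1),(2,3)
  2 1 0 0
  0 0 0 0
  0 0 0 1
  0 0 0 1
  0 0 0 0

2 1 0 0
0 0 0 0
0 0 0 1
0 0 0 1
0 0 0 0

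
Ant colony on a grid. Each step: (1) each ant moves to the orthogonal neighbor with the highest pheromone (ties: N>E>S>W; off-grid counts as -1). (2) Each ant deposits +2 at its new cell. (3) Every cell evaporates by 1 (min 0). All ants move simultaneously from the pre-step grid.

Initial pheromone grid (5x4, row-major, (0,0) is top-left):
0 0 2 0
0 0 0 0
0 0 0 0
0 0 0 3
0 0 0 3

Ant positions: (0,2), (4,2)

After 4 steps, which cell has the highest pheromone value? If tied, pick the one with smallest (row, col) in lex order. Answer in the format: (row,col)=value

Step 1: ant0:(0,2)->E->(0,3) | ant1:(4,2)->E->(4,3)
  grid max=4 at (4,3)
Step 2: ant0:(0,3)->W->(0,2) | ant1:(4,3)->N->(3,3)
  grid max=3 at (3,3)
Step 3: ant0:(0,2)->E->(0,3) | ant1:(3,3)->S->(4,3)
  grid max=4 at (4,3)
Step 4: ant0:(0,3)->W->(0,2) | ant1:(4,3)->N->(3,3)
  grid max=3 at (3,3)
Final grid:
  0 0 2 0
  0 0 0 0
  0 0 0 0
  0 0 0 3
  0 0 0 3
Max pheromone 3 at (3,3)

Answer: (3,3)=3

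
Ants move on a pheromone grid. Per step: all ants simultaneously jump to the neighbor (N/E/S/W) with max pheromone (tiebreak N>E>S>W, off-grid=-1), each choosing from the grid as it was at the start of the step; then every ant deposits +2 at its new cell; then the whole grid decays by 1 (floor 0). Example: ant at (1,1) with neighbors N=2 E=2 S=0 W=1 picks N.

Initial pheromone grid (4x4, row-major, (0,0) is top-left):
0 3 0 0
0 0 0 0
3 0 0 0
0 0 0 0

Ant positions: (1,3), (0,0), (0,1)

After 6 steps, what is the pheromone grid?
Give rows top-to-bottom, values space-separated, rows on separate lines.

After step 1: ants at (0,3),(0,1),(0,2)
  0 4 1 1
  0 0 0 0
  2 0 0 0
  0 0 0 0
After step 2: ants at (0,2),(0,2),(0,1)
  0 5 4 0
  0 0 0 0
  1 0 0 0
  0 0 0 0
After step 3: ants at (0,1),(0,1),(0,2)
  0 8 5 0
  0 0 0 0
  0 0 0 0
  0 0 0 0
After step 4: ants at (0,2),(0,2),(0,1)
  0 9 8 0
  0 0 0 0
  0 0 0 0
  0 0 0 0
After step 5: ants at (0,1),(0,1),(0,2)
  0 12 9 0
  0 0 0 0
  0 0 0 0
  0 0 0 0
After step 6: ants at (0,2),(0,2),(0,1)
  0 13 12 0
  0 0 0 0
  0 0 0 0
  0 0 0 0

0 13 12 0
0 0 0 0
0 0 0 0
0 0 0 0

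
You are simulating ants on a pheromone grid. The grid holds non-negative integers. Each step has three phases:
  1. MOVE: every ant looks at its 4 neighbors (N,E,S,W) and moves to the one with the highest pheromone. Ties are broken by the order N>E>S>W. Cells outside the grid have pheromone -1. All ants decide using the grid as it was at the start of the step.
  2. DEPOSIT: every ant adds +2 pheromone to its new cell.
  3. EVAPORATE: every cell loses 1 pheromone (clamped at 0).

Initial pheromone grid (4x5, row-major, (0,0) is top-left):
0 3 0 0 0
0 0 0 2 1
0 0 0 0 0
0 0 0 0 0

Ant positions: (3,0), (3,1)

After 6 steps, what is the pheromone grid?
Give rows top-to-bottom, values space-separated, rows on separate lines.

After step 1: ants at (2,0),(2,1)
  0 2 0 0 0
  0 0 0 1 0
  1 1 0 0 0
  0 0 0 0 0
After step 2: ants at (2,1),(2,0)
  0 1 0 0 0
  0 0 0 0 0
  2 2 0 0 0
  0 0 0 0 0
After step 3: ants at (2,0),(2,1)
  0 0 0 0 0
  0 0 0 0 0
  3 3 0 0 0
  0 0 0 0 0
After step 4: ants at (2,1),(2,0)
  0 0 0 0 0
  0 0 0 0 0
  4 4 0 0 0
  0 0 0 0 0
After step 5: ants at (2,0),(2,1)
  0 0 0 0 0
  0 0 0 0 0
  5 5 0 0 0
  0 0 0 0 0
After step 6: ants at (2,1),(2,0)
  0 0 0 0 0
  0 0 0 0 0
  6 6 0 0 0
  0 0 0 0 0

0 0 0 0 0
0 0 0 0 0
6 6 0 0 0
0 0 0 0 0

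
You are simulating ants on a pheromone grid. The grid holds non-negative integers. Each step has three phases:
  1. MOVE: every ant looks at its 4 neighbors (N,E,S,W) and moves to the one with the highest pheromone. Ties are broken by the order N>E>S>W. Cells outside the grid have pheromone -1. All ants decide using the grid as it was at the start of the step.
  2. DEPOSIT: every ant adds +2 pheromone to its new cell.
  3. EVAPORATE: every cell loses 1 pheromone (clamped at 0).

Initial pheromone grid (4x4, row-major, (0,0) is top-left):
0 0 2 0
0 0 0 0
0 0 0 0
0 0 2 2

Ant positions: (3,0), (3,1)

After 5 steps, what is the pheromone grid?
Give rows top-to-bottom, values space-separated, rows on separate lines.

After step 1: ants at (2,0),(3,2)
  0 0 1 0
  0 0 0 0
  1 0 0 0
  0 0 3 1
After step 2: ants at (1,0),(3,3)
  0 0 0 0
  1 0 0 0
  0 0 0 0
  0 0 2 2
After step 3: ants at (0,0),(3,2)
  1 0 0 0
  0 0 0 0
  0 0 0 0
  0 0 3 1
After step 4: ants at (0,1),(3,3)
  0 1 0 0
  0 0 0 0
  0 0 0 0
  0 0 2 2
After step 5: ants at (0,2),(3,2)
  0 0 1 0
  0 0 0 0
  0 0 0 0
  0 0 3 1

0 0 1 0
0 0 0 0
0 0 0 0
0 0 3 1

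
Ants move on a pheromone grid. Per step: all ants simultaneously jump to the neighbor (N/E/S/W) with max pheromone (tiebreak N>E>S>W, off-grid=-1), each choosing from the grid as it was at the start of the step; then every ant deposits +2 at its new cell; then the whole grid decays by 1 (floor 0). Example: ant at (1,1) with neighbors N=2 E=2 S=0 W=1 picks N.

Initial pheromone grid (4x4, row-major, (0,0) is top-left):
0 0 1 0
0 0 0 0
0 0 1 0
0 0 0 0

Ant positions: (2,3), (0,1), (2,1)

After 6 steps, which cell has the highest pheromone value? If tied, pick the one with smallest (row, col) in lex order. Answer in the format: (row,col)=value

Step 1: ant0:(2,3)->W->(2,2) | ant1:(0,1)->E->(0,2) | ant2:(2,1)->E->(2,2)
  grid max=4 at (2,2)
Step 2: ant0:(2,2)->N->(1,2) | ant1:(0,2)->E->(0,3) | ant2:(2,2)->N->(1,2)
  grid max=3 at (1,2)
Step 3: ant0:(1,2)->S->(2,2) | ant1:(0,3)->W->(0,2) | ant2:(1,2)->S->(2,2)
  grid max=6 at (2,2)
Step 4: ant0:(2,2)->N->(1,2) | ant1:(0,2)->S->(1,2) | ant2:(2,2)->N->(1,2)
  grid max=7 at (1,2)
Step 5: ant0:(1,2)->S->(2,2) | ant1:(1,2)->S->(2,2) | ant2:(1,2)->S->(2,2)
  grid max=10 at (2,2)
Step 6: ant0:(2,2)->N->(1,2) | ant1:(2,2)->N->(1,2) | ant2:(2,2)->N->(1,2)
  grid max=11 at (1,2)
Final grid:
  0 0 0 0
  0 0 11 0
  0 0 9 0
  0 0 0 0
Max pheromone 11 at (1,2)

Answer: (1,2)=11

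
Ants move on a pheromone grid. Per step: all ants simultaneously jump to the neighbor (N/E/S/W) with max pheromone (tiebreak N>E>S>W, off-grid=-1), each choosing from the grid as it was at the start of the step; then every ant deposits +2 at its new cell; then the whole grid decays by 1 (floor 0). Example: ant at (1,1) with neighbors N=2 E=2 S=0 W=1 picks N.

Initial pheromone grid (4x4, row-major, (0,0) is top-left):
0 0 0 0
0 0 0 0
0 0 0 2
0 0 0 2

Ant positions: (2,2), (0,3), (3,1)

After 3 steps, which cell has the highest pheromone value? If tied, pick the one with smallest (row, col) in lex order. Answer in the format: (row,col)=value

Answer: (2,3)=5

Derivation:
Step 1: ant0:(2,2)->E->(2,3) | ant1:(0,3)->S->(1,3) | ant2:(3,1)->N->(2,1)
  grid max=3 at (2,3)
Step 2: ant0:(2,3)->N->(1,3) | ant1:(1,3)->S->(2,3) | ant2:(2,1)->N->(1,1)
  grid max=4 at (2,3)
Step 3: ant0:(1,3)->S->(2,3) | ant1:(2,3)->N->(1,3) | ant2:(1,1)->N->(0,1)
  grid max=5 at (2,3)
Final grid:
  0 1 0 0
  0 0 0 3
  0 0 0 5
  0 0 0 0
Max pheromone 5 at (2,3)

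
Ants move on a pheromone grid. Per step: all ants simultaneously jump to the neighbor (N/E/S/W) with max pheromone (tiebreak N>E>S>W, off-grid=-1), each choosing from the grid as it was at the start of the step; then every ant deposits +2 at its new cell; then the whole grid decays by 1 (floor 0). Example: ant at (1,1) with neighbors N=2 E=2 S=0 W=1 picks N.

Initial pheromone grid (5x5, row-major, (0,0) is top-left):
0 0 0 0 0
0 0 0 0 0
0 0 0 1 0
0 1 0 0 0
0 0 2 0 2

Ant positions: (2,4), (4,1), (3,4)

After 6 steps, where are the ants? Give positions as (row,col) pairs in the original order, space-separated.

Step 1: ant0:(2,4)->W->(2,3) | ant1:(4,1)->E->(4,2) | ant2:(3,4)->S->(4,4)
  grid max=3 at (4,2)
Step 2: ant0:(2,3)->N->(1,3) | ant1:(4,2)->N->(3,2) | ant2:(4,4)->N->(3,4)
  grid max=2 at (4,2)
Step 3: ant0:(1,3)->S->(2,3) | ant1:(3,2)->S->(4,2) | ant2:(3,4)->S->(4,4)
  grid max=3 at (4,2)
Step 4: ant0:(2,3)->N->(1,3) | ant1:(4,2)->N->(3,2) | ant2:(4,4)->N->(3,4)
  grid max=2 at (4,2)
Step 5: ant0:(1,3)->S->(2,3) | ant1:(3,2)->S->(4,2) | ant2:(3,4)->S->(4,4)
  grid max=3 at (4,2)
Step 6: ant0:(2,3)->N->(1,3) | ant1:(4,2)->N->(3,2) | ant2:(4,4)->N->(3,4)
  grid max=2 at (4,2)

(1,3) (3,2) (3,4)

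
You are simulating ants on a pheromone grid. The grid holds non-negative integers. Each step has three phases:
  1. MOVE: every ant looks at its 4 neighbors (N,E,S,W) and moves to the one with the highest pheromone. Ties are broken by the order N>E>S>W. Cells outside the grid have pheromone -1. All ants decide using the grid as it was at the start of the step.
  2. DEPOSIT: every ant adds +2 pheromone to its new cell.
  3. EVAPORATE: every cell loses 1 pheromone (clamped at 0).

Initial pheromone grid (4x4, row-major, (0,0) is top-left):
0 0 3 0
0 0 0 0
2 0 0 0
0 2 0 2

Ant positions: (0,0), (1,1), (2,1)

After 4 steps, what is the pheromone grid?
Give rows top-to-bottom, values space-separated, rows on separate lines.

After step 1: ants at (0,1),(0,1),(3,1)
  0 3 2 0
  0 0 0 0
  1 0 0 0
  0 3 0 1
After step 2: ants at (0,2),(0,2),(2,1)
  0 2 5 0
  0 0 0 0
  0 1 0 0
  0 2 0 0
After step 3: ants at (0,1),(0,1),(3,1)
  0 5 4 0
  0 0 0 0
  0 0 0 0
  0 3 0 0
After step 4: ants at (0,2),(0,2),(2,1)
  0 4 7 0
  0 0 0 0
  0 1 0 0
  0 2 0 0

0 4 7 0
0 0 0 0
0 1 0 0
0 2 0 0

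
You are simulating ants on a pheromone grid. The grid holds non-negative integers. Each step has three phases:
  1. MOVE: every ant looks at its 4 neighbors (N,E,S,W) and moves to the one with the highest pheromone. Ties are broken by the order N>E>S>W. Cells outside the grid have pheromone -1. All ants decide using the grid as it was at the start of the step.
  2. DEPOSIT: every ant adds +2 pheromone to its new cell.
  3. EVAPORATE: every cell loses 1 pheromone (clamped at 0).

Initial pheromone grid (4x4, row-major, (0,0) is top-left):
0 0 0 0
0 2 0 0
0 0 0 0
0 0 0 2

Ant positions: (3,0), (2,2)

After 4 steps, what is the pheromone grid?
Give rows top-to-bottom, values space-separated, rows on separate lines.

After step 1: ants at (2,0),(1,2)
  0 0 0 0
  0 1 1 0
  1 0 0 0
  0 0 0 1
After step 2: ants at (1,0),(1,1)
  0 0 0 0
  1 2 0 0
  0 0 0 0
  0 0 0 0
After step 3: ants at (1,1),(1,0)
  0 0 0 0
  2 3 0 0
  0 0 0 0
  0 0 0 0
After step 4: ants at (1,0),(1,1)
  0 0 0 0
  3 4 0 0
  0 0 0 0
  0 0 0 0

0 0 0 0
3 4 0 0
0 0 0 0
0 0 0 0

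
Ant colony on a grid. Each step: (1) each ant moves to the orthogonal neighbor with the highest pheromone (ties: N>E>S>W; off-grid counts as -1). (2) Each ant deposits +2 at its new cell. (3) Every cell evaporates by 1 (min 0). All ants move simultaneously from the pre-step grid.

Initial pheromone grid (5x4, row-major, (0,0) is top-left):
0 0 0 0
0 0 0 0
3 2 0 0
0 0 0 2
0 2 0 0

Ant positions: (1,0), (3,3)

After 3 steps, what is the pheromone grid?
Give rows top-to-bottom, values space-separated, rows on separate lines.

After step 1: ants at (2,0),(2,3)
  0 0 0 0
  0 0 0 0
  4 1 0 1
  0 0 0 1
  0 1 0 0
After step 2: ants at (2,1),(3,3)
  0 0 0 0
  0 0 0 0
  3 2 0 0
  0 0 0 2
  0 0 0 0
After step 3: ants at (2,0),(2,3)
  0 0 0 0
  0 0 0 0
  4 1 0 1
  0 0 0 1
  0 0 0 0

0 0 0 0
0 0 0 0
4 1 0 1
0 0 0 1
0 0 0 0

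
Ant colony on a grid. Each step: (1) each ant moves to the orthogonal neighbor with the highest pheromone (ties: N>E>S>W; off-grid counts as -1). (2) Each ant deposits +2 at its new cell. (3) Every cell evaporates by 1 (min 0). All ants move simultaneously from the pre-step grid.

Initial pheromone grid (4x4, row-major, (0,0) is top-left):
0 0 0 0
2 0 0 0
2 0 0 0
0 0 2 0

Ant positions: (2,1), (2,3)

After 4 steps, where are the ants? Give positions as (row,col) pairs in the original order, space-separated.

Step 1: ant0:(2,1)->W->(2,0) | ant1:(2,3)->N->(1,3)
  grid max=3 at (2,0)
Step 2: ant0:(2,0)->N->(1,0) | ant1:(1,3)->N->(0,3)
  grid max=2 at (1,0)
Step 3: ant0:(1,0)->S->(2,0) | ant1:(0,3)->S->(1,3)
  grid max=3 at (2,0)
Step 4: ant0:(2,0)->N->(1,0) | ant1:(1,3)->N->(0,3)
  grid max=2 at (1,0)

(1,0) (0,3)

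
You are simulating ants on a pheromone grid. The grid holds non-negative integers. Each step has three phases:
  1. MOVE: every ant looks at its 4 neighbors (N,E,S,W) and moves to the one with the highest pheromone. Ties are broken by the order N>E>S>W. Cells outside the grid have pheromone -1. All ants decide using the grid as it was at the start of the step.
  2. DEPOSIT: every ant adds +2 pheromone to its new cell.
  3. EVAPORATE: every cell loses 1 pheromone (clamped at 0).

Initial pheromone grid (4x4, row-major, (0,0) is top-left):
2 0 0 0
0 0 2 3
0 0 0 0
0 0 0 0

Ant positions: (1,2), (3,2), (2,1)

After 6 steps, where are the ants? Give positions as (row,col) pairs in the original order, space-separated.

Step 1: ant0:(1,2)->E->(1,3) | ant1:(3,2)->N->(2,2) | ant2:(2,1)->N->(1,1)
  grid max=4 at (1,3)
Step 2: ant0:(1,3)->W->(1,2) | ant1:(2,2)->N->(1,2) | ant2:(1,1)->E->(1,2)
  grid max=6 at (1,2)
Step 3: ant0:(1,2)->E->(1,3) | ant1:(1,2)->E->(1,3) | ant2:(1,2)->E->(1,3)
  grid max=8 at (1,3)
Step 4: ant0:(1,3)->W->(1,2) | ant1:(1,3)->W->(1,2) | ant2:(1,3)->W->(1,2)
  grid max=10 at (1,2)
Step 5: ant0:(1,2)->E->(1,3) | ant1:(1,2)->E->(1,3) | ant2:(1,2)->E->(1,3)
  grid max=12 at (1,3)
Step 6: ant0:(1,3)->W->(1,2) | ant1:(1,3)->W->(1,2) | ant2:(1,3)->W->(1,2)
  grid max=14 at (1,2)

(1,2) (1,2) (1,2)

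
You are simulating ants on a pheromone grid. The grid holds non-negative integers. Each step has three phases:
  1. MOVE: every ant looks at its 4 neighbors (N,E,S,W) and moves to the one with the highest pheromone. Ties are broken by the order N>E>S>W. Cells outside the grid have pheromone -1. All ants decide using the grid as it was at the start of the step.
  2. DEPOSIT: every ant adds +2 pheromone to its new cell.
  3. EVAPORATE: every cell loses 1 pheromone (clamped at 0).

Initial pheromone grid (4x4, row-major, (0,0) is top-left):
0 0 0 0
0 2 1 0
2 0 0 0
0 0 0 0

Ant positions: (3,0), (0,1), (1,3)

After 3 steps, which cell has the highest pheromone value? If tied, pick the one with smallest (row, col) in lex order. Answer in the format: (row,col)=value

Step 1: ant0:(3,0)->N->(2,0) | ant1:(0,1)->S->(1,1) | ant2:(1,3)->W->(1,2)
  grid max=3 at (1,1)
Step 2: ant0:(2,0)->N->(1,0) | ant1:(1,1)->E->(1,2) | ant2:(1,2)->W->(1,1)
  grid max=4 at (1,1)
Step 3: ant0:(1,0)->E->(1,1) | ant1:(1,2)->W->(1,1) | ant2:(1,1)->E->(1,2)
  grid max=7 at (1,1)
Final grid:
  0 0 0 0
  0 7 4 0
  1 0 0 0
  0 0 0 0
Max pheromone 7 at (1,1)

Answer: (1,1)=7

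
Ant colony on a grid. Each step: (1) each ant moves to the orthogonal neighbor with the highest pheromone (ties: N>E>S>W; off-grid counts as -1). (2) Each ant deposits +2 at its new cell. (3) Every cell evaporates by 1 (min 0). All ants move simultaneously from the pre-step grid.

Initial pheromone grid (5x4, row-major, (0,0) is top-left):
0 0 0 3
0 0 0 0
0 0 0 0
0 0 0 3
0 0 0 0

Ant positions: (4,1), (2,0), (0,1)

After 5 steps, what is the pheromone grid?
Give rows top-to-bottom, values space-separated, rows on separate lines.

After step 1: ants at (3,1),(1,0),(0,2)
  0 0 1 2
  1 0 0 0
  0 0 0 0
  0 1 0 2
  0 0 0 0
After step 2: ants at (2,1),(0,0),(0,3)
  1 0 0 3
  0 0 0 0
  0 1 0 0
  0 0 0 1
  0 0 0 0
After step 3: ants at (1,1),(0,1),(1,3)
  0 1 0 2
  0 1 0 1
  0 0 0 0
  0 0 0 0
  0 0 0 0
After step 4: ants at (0,1),(1,1),(0,3)
  0 2 0 3
  0 2 0 0
  0 0 0 0
  0 0 0 0
  0 0 0 0
After step 5: ants at (1,1),(0,1),(1,3)
  0 3 0 2
  0 3 0 1
  0 0 0 0
  0 0 0 0
  0 0 0 0

0 3 0 2
0 3 0 1
0 0 0 0
0 0 0 0
0 0 0 0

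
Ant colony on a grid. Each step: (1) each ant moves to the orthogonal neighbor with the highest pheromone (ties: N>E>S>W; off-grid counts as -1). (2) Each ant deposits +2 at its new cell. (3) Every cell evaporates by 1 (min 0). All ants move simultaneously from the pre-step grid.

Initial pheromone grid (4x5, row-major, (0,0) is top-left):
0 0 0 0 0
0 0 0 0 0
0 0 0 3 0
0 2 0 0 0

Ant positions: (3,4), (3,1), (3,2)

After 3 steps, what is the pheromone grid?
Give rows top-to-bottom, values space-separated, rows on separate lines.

After step 1: ants at (2,4),(2,1),(3,1)
  0 0 0 0 0
  0 0 0 0 0
  0 1 0 2 1
  0 3 0 0 0
After step 2: ants at (2,3),(3,1),(2,1)
  0 0 0 0 0
  0 0 0 0 0
  0 2 0 3 0
  0 4 0 0 0
After step 3: ants at (1,3),(2,1),(3,1)
  0 0 0 0 0
  0 0 0 1 0
  0 3 0 2 0
  0 5 0 0 0

0 0 0 0 0
0 0 0 1 0
0 3 0 2 0
0 5 0 0 0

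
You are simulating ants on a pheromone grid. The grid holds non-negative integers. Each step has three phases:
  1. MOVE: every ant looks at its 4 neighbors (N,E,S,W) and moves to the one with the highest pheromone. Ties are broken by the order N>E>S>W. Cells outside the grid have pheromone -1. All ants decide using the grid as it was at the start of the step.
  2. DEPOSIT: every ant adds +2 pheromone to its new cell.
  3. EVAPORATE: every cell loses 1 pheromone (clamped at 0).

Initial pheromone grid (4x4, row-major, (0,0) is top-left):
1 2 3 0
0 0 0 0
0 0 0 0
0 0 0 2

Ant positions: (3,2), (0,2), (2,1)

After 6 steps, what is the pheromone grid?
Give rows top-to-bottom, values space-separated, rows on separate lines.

After step 1: ants at (3,3),(0,1),(1,1)
  0 3 2 0
  0 1 0 0
  0 0 0 0
  0 0 0 3
After step 2: ants at (2,3),(0,2),(0,1)
  0 4 3 0
  0 0 0 0
  0 0 0 1
  0 0 0 2
After step 3: ants at (3,3),(0,1),(0,2)
  0 5 4 0
  0 0 0 0
  0 0 0 0
  0 0 0 3
After step 4: ants at (2,3),(0,2),(0,1)
  0 6 5 0
  0 0 0 0
  0 0 0 1
  0 0 0 2
After step 5: ants at (3,3),(0,1),(0,2)
  0 7 6 0
  0 0 0 0
  0 0 0 0
  0 0 0 3
After step 6: ants at (2,3),(0,2),(0,1)
  0 8 7 0
  0 0 0 0
  0 0 0 1
  0 0 0 2

0 8 7 0
0 0 0 0
0 0 0 1
0 0 0 2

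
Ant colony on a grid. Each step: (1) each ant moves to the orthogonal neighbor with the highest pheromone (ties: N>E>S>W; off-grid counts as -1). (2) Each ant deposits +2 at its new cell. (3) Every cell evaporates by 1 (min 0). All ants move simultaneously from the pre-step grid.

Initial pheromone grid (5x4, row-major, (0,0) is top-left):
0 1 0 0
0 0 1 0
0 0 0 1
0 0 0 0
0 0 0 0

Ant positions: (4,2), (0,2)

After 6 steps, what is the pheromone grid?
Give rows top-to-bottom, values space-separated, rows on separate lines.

After step 1: ants at (3,2),(1,2)
  0 0 0 0
  0 0 2 0
  0 0 0 0
  0 0 1 0
  0 0 0 0
After step 2: ants at (2,2),(0,2)
  0 0 1 0
  0 0 1 0
  0 0 1 0
  0 0 0 0
  0 0 0 0
After step 3: ants at (1,2),(1,2)
  0 0 0 0
  0 0 4 0
  0 0 0 0
  0 0 0 0
  0 0 0 0
After step 4: ants at (0,2),(0,2)
  0 0 3 0
  0 0 3 0
  0 0 0 0
  0 0 0 0
  0 0 0 0
After step 5: ants at (1,2),(1,2)
  0 0 2 0
  0 0 6 0
  0 0 0 0
  0 0 0 0
  0 0 0 0
After step 6: ants at (0,2),(0,2)
  0 0 5 0
  0 0 5 0
  0 0 0 0
  0 0 0 0
  0 0 0 0

0 0 5 0
0 0 5 0
0 0 0 0
0 0 0 0
0 0 0 0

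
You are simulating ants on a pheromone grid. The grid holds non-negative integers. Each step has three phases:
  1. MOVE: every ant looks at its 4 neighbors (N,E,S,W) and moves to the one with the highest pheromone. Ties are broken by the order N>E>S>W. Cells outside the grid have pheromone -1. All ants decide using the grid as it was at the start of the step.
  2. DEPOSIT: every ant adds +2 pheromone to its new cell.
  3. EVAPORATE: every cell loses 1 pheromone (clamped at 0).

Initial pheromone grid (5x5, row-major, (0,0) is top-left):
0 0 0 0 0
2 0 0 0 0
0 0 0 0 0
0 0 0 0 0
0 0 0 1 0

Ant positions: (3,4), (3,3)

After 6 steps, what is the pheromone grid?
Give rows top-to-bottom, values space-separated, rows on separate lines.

After step 1: ants at (2,4),(4,3)
  0 0 0 0 0
  1 0 0 0 0
  0 0 0 0 1
  0 0 0 0 0
  0 0 0 2 0
After step 2: ants at (1,4),(3,3)
  0 0 0 0 0
  0 0 0 0 1
  0 0 0 0 0
  0 0 0 1 0
  0 0 0 1 0
After step 3: ants at (0,4),(4,3)
  0 0 0 0 1
  0 0 0 0 0
  0 0 0 0 0
  0 0 0 0 0
  0 0 0 2 0
After step 4: ants at (1,4),(3,3)
  0 0 0 0 0
  0 0 0 0 1
  0 0 0 0 0
  0 0 0 1 0
  0 0 0 1 0
After step 5: ants at (0,4),(4,3)
  0 0 0 0 1
  0 0 0 0 0
  0 0 0 0 0
  0 0 0 0 0
  0 0 0 2 0
After step 6: ants at (1,4),(3,3)
  0 0 0 0 0
  0 0 0 0 1
  0 0 0 0 0
  0 0 0 1 0
  0 0 0 1 0

0 0 0 0 0
0 0 0 0 1
0 0 0 0 0
0 0 0 1 0
0 0 0 1 0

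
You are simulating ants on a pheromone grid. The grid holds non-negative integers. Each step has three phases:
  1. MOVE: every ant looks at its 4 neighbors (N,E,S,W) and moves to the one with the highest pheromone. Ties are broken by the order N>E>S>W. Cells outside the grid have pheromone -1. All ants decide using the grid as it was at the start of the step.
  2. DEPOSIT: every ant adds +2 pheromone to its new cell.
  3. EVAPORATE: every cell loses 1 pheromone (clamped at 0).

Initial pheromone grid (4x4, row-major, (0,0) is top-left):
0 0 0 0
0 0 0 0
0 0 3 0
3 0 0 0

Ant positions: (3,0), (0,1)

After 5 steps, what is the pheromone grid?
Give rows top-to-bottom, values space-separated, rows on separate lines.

After step 1: ants at (2,0),(0,2)
  0 0 1 0
  0 0 0 0
  1 0 2 0
  2 0 0 0
After step 2: ants at (3,0),(0,3)
  0 0 0 1
  0 0 0 0
  0 0 1 0
  3 0 0 0
After step 3: ants at (2,0),(1,3)
  0 0 0 0
  0 0 0 1
  1 0 0 0
  2 0 0 0
After step 4: ants at (3,0),(0,3)
  0 0 0 1
  0 0 0 0
  0 0 0 0
  3 0 0 0
After step 5: ants at (2,0),(1,3)
  0 0 0 0
  0 0 0 1
  1 0 0 0
  2 0 0 0

0 0 0 0
0 0 0 1
1 0 0 0
2 0 0 0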